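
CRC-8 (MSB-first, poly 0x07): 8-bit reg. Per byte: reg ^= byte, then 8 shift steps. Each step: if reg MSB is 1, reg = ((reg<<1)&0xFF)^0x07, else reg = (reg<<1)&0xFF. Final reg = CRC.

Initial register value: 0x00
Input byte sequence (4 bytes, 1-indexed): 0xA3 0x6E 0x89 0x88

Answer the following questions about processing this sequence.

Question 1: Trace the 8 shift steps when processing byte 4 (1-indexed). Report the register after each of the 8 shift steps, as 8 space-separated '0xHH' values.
After byte 1 (0xA3): reg=0x60
After byte 2 (0x6E): reg=0x2A
After byte 3 (0x89): reg=0x60
Register before byte 4: 0x60
After XOR with byte 0x88: 0xE8

Answer: 0xD7 0xA9 0x55 0xAA 0x53 0xA6 0x4B 0x96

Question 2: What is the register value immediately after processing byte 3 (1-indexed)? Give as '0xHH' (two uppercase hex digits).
After byte 1 (0xA3): reg=0x60
After byte 2 (0x6E): reg=0x2A
After byte 3 (0x89): reg=0x60

Answer: 0x60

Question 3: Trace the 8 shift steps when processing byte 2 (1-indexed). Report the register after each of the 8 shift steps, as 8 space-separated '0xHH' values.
After byte 1 (0xA3): reg=0x60
Register before byte 2: 0x60
After XOR with byte 0x6E: 0x0E

Answer: 0x1C 0x38 0x70 0xE0 0xC7 0x89 0x15 0x2A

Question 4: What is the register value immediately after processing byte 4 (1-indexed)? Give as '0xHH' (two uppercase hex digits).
After byte 1 (0xA3): reg=0x60
After byte 2 (0x6E): reg=0x2A
After byte 3 (0x89): reg=0x60
After byte 4 (0x88): reg=0x96

Answer: 0x96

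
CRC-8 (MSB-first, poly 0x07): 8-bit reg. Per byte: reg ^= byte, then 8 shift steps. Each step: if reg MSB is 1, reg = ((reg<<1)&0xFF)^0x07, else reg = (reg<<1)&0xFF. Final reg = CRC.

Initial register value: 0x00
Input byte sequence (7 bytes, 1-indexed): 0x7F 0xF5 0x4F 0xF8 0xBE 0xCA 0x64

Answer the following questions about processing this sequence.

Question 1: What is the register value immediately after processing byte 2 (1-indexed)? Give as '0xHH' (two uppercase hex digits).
Answer: 0xA4

Derivation:
After byte 1 (0x7F): reg=0x7A
After byte 2 (0xF5): reg=0xA4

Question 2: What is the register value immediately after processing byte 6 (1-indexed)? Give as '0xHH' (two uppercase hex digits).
After byte 1 (0x7F): reg=0x7A
After byte 2 (0xF5): reg=0xA4
After byte 3 (0x4F): reg=0x9F
After byte 4 (0xF8): reg=0x32
After byte 5 (0xBE): reg=0xAD
After byte 6 (0xCA): reg=0x32

Answer: 0x32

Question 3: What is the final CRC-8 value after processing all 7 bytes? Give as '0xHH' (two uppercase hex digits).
Answer: 0xA5

Derivation:
After byte 1 (0x7F): reg=0x7A
After byte 2 (0xF5): reg=0xA4
After byte 3 (0x4F): reg=0x9F
After byte 4 (0xF8): reg=0x32
After byte 5 (0xBE): reg=0xAD
After byte 6 (0xCA): reg=0x32
After byte 7 (0x64): reg=0xA5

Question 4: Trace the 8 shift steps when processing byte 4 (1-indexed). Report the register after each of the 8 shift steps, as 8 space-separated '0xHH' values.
Answer: 0xCE 0x9B 0x31 0x62 0xC4 0x8F 0x19 0x32

Derivation:
After byte 1 (0x7F): reg=0x7A
After byte 2 (0xF5): reg=0xA4
After byte 3 (0x4F): reg=0x9F
Register before byte 4: 0x9F
After XOR with byte 0xF8: 0x67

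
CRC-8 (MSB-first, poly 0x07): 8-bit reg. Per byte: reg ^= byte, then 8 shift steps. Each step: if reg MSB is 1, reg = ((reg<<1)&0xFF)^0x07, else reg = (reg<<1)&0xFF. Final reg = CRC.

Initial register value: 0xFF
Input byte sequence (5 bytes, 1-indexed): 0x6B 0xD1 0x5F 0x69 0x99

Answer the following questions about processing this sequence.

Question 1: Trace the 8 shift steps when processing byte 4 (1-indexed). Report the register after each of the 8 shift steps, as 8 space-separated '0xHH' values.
Answer: 0xBC 0x7F 0xFE 0xFB 0xF1 0xE5 0xCD 0x9D

Derivation:
After byte 1 (0x6B): reg=0xE5
After byte 2 (0xD1): reg=0x8C
After byte 3 (0x5F): reg=0x37
Register before byte 4: 0x37
After XOR with byte 0x69: 0x5E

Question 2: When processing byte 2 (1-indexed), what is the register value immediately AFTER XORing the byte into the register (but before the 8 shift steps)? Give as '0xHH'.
Answer: 0x34

Derivation:
Register before byte 2: 0xE5
Byte 2: 0xD1
0xE5 XOR 0xD1 = 0x34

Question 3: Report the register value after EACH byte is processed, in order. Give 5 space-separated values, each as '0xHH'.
0xE5 0x8C 0x37 0x9D 0x1C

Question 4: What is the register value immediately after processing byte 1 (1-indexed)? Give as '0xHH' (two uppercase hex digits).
Answer: 0xE5

Derivation:
After byte 1 (0x6B): reg=0xE5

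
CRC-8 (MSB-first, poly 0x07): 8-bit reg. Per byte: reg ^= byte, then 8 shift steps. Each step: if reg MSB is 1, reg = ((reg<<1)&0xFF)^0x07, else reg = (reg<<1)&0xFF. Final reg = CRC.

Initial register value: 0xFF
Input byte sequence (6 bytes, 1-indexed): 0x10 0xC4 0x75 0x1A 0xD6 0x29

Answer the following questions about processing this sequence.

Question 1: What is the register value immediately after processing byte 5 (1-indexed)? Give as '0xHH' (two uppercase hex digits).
Answer: 0xA7

Derivation:
After byte 1 (0x10): reg=0x83
After byte 2 (0xC4): reg=0xD2
After byte 3 (0x75): reg=0x7C
After byte 4 (0x1A): reg=0x35
After byte 5 (0xD6): reg=0xA7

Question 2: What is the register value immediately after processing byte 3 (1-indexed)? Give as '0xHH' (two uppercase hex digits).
After byte 1 (0x10): reg=0x83
After byte 2 (0xC4): reg=0xD2
After byte 3 (0x75): reg=0x7C

Answer: 0x7C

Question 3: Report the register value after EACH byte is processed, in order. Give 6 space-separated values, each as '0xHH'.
0x83 0xD2 0x7C 0x35 0xA7 0xA3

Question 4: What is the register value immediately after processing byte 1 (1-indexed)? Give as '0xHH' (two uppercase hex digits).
Answer: 0x83

Derivation:
After byte 1 (0x10): reg=0x83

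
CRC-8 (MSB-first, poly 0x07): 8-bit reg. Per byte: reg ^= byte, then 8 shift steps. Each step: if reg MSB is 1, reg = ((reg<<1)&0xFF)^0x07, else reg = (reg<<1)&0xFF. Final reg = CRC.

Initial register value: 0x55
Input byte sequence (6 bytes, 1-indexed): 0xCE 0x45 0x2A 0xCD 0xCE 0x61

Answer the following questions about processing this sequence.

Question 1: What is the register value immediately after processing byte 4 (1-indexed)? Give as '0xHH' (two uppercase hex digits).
Answer: 0xDB

Derivation:
After byte 1 (0xCE): reg=0xC8
After byte 2 (0x45): reg=0xAA
After byte 3 (0x2A): reg=0x89
After byte 4 (0xCD): reg=0xDB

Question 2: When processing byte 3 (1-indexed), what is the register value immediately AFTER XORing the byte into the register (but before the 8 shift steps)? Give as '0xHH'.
Register before byte 3: 0xAA
Byte 3: 0x2A
0xAA XOR 0x2A = 0x80

Answer: 0x80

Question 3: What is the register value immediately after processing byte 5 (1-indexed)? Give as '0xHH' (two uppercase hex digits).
Answer: 0x6B

Derivation:
After byte 1 (0xCE): reg=0xC8
After byte 2 (0x45): reg=0xAA
After byte 3 (0x2A): reg=0x89
After byte 4 (0xCD): reg=0xDB
After byte 5 (0xCE): reg=0x6B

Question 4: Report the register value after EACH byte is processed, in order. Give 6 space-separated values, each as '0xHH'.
0xC8 0xAA 0x89 0xDB 0x6B 0x36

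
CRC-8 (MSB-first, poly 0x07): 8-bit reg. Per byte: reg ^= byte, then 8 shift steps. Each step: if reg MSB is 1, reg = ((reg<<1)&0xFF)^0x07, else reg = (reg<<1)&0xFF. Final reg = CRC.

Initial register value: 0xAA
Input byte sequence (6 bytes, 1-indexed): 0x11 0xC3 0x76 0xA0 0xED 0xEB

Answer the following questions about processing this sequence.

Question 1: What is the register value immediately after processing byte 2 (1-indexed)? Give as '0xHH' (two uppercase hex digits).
Answer: 0x9F

Derivation:
After byte 1 (0x11): reg=0x28
After byte 2 (0xC3): reg=0x9F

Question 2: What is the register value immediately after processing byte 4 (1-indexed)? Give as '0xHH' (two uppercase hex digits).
Answer: 0x97

Derivation:
After byte 1 (0x11): reg=0x28
After byte 2 (0xC3): reg=0x9F
After byte 3 (0x76): reg=0x91
After byte 4 (0xA0): reg=0x97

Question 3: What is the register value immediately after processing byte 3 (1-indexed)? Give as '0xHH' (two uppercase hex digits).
After byte 1 (0x11): reg=0x28
After byte 2 (0xC3): reg=0x9F
After byte 3 (0x76): reg=0x91

Answer: 0x91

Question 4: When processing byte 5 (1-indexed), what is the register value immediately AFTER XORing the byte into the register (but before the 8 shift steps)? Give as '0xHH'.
Register before byte 5: 0x97
Byte 5: 0xED
0x97 XOR 0xED = 0x7A

Answer: 0x7A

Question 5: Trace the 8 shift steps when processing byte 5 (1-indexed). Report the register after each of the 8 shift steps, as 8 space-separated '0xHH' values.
After byte 1 (0x11): reg=0x28
After byte 2 (0xC3): reg=0x9F
After byte 3 (0x76): reg=0x91
After byte 4 (0xA0): reg=0x97
Register before byte 5: 0x97
After XOR with byte 0xED: 0x7A

Answer: 0xF4 0xEF 0xD9 0xB5 0x6D 0xDA 0xB3 0x61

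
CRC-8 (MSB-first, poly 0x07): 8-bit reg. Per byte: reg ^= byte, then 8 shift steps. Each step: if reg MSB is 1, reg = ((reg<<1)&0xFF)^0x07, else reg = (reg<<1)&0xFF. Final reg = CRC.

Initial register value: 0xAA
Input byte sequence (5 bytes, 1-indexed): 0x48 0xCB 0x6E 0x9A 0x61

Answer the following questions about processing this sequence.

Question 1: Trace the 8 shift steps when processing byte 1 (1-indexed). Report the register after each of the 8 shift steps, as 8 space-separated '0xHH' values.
Register before byte 1: 0xAA
After XOR with byte 0x48: 0xE2

Answer: 0xC3 0x81 0x05 0x0A 0x14 0x28 0x50 0xA0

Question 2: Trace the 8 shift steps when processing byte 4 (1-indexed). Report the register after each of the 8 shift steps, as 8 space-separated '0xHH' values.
After byte 1 (0x48): reg=0xA0
After byte 2 (0xCB): reg=0x16
After byte 3 (0x6E): reg=0x6F
Register before byte 4: 0x6F
After XOR with byte 0x9A: 0xF5

Answer: 0xED 0xDD 0xBD 0x7D 0xFA 0xF3 0xE1 0xC5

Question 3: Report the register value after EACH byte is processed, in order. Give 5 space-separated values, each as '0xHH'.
0xA0 0x16 0x6F 0xC5 0x75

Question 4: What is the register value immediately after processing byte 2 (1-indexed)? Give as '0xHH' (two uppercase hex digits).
Answer: 0x16

Derivation:
After byte 1 (0x48): reg=0xA0
After byte 2 (0xCB): reg=0x16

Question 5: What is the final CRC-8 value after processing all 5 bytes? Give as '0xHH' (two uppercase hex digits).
Answer: 0x75

Derivation:
After byte 1 (0x48): reg=0xA0
After byte 2 (0xCB): reg=0x16
After byte 3 (0x6E): reg=0x6F
After byte 4 (0x9A): reg=0xC5
After byte 5 (0x61): reg=0x75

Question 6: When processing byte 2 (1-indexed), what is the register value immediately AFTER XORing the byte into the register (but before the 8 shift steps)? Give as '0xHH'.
Register before byte 2: 0xA0
Byte 2: 0xCB
0xA0 XOR 0xCB = 0x6B

Answer: 0x6B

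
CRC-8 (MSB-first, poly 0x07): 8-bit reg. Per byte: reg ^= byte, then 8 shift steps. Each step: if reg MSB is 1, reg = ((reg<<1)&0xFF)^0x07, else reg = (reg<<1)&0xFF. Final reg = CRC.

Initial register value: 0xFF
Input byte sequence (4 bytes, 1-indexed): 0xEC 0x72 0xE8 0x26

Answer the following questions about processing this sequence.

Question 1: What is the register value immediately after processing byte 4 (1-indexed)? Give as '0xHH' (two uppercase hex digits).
Answer: 0xF5

Derivation:
After byte 1 (0xEC): reg=0x79
After byte 2 (0x72): reg=0x31
After byte 3 (0xE8): reg=0x01
After byte 4 (0x26): reg=0xF5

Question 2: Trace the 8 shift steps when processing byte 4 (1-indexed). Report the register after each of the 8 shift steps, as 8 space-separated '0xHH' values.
After byte 1 (0xEC): reg=0x79
After byte 2 (0x72): reg=0x31
After byte 3 (0xE8): reg=0x01
Register before byte 4: 0x01
After XOR with byte 0x26: 0x27

Answer: 0x4E 0x9C 0x3F 0x7E 0xFC 0xFF 0xF9 0xF5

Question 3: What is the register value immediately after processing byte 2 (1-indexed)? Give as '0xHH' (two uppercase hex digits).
Answer: 0x31

Derivation:
After byte 1 (0xEC): reg=0x79
After byte 2 (0x72): reg=0x31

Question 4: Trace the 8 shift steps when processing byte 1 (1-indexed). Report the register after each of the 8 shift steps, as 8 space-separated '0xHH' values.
Register before byte 1: 0xFF
After XOR with byte 0xEC: 0x13

Answer: 0x26 0x4C 0x98 0x37 0x6E 0xDC 0xBF 0x79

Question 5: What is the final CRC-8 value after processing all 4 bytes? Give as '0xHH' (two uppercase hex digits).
After byte 1 (0xEC): reg=0x79
After byte 2 (0x72): reg=0x31
After byte 3 (0xE8): reg=0x01
After byte 4 (0x26): reg=0xF5

Answer: 0xF5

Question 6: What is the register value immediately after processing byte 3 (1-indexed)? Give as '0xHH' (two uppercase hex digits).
After byte 1 (0xEC): reg=0x79
After byte 2 (0x72): reg=0x31
After byte 3 (0xE8): reg=0x01

Answer: 0x01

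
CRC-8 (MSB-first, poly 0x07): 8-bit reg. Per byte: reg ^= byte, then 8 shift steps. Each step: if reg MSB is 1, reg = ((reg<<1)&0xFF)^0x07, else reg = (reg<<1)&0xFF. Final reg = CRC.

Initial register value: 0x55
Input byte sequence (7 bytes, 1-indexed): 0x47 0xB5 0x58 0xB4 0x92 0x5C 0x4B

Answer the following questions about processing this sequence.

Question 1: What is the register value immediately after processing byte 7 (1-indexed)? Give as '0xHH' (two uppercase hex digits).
Answer: 0xF4

Derivation:
After byte 1 (0x47): reg=0x7E
After byte 2 (0xB5): reg=0x7F
After byte 3 (0x58): reg=0xF5
After byte 4 (0xB4): reg=0xC0
After byte 5 (0x92): reg=0xB9
After byte 6 (0x5C): reg=0xB5
After byte 7 (0x4B): reg=0xF4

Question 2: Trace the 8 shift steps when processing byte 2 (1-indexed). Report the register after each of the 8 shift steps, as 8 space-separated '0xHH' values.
Answer: 0x91 0x25 0x4A 0x94 0x2F 0x5E 0xBC 0x7F

Derivation:
After byte 1 (0x47): reg=0x7E
Register before byte 2: 0x7E
After XOR with byte 0xB5: 0xCB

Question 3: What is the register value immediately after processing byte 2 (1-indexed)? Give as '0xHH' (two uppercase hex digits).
After byte 1 (0x47): reg=0x7E
After byte 2 (0xB5): reg=0x7F

Answer: 0x7F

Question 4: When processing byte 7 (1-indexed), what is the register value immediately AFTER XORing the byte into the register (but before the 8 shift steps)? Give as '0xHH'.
Answer: 0xFE

Derivation:
Register before byte 7: 0xB5
Byte 7: 0x4B
0xB5 XOR 0x4B = 0xFE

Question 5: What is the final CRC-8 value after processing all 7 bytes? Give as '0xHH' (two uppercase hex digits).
After byte 1 (0x47): reg=0x7E
After byte 2 (0xB5): reg=0x7F
After byte 3 (0x58): reg=0xF5
After byte 4 (0xB4): reg=0xC0
After byte 5 (0x92): reg=0xB9
After byte 6 (0x5C): reg=0xB5
After byte 7 (0x4B): reg=0xF4

Answer: 0xF4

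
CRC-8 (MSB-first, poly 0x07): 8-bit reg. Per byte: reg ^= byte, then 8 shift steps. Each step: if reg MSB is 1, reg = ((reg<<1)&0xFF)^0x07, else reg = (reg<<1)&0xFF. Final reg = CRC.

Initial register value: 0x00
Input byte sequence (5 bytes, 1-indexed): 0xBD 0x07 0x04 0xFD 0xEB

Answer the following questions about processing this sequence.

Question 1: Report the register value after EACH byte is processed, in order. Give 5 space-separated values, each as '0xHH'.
0x3A 0xB3 0x0C 0xD9 0x9E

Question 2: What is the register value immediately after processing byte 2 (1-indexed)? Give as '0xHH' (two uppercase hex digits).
After byte 1 (0xBD): reg=0x3A
After byte 2 (0x07): reg=0xB3

Answer: 0xB3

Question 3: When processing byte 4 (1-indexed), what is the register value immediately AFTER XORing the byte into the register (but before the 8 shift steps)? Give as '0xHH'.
Answer: 0xF1

Derivation:
Register before byte 4: 0x0C
Byte 4: 0xFD
0x0C XOR 0xFD = 0xF1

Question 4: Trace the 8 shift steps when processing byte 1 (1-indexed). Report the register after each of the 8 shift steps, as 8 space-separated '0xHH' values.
Register before byte 1: 0x00
After XOR with byte 0xBD: 0xBD

Answer: 0x7D 0xFA 0xF3 0xE1 0xC5 0x8D 0x1D 0x3A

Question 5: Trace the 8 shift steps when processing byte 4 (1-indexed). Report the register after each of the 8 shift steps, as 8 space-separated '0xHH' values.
Answer: 0xE5 0xCD 0x9D 0x3D 0x7A 0xF4 0xEF 0xD9

Derivation:
After byte 1 (0xBD): reg=0x3A
After byte 2 (0x07): reg=0xB3
After byte 3 (0x04): reg=0x0C
Register before byte 4: 0x0C
After XOR with byte 0xFD: 0xF1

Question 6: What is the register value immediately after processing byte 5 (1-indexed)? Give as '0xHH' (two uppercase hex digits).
After byte 1 (0xBD): reg=0x3A
After byte 2 (0x07): reg=0xB3
After byte 3 (0x04): reg=0x0C
After byte 4 (0xFD): reg=0xD9
After byte 5 (0xEB): reg=0x9E

Answer: 0x9E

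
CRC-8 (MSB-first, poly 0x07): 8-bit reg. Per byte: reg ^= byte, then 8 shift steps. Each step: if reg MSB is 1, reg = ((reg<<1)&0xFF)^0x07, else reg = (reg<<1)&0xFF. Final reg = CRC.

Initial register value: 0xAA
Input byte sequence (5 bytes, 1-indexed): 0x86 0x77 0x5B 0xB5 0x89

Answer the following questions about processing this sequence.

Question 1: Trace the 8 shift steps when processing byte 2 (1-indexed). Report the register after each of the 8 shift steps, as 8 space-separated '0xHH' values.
Answer: 0x61 0xC2 0x83 0x01 0x02 0x04 0x08 0x10

Derivation:
After byte 1 (0x86): reg=0xC4
Register before byte 2: 0xC4
After XOR with byte 0x77: 0xB3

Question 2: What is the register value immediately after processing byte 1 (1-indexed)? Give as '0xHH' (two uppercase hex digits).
Answer: 0xC4

Derivation:
After byte 1 (0x86): reg=0xC4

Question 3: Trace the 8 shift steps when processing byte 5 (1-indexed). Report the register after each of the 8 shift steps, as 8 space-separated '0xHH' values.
After byte 1 (0x86): reg=0xC4
After byte 2 (0x77): reg=0x10
After byte 3 (0x5B): reg=0xF6
After byte 4 (0xB5): reg=0xCE
Register before byte 5: 0xCE
After XOR with byte 0x89: 0x47

Answer: 0x8E 0x1B 0x36 0x6C 0xD8 0xB7 0x69 0xD2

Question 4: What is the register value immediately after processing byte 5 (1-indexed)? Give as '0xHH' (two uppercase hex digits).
After byte 1 (0x86): reg=0xC4
After byte 2 (0x77): reg=0x10
After byte 3 (0x5B): reg=0xF6
After byte 4 (0xB5): reg=0xCE
After byte 5 (0x89): reg=0xD2

Answer: 0xD2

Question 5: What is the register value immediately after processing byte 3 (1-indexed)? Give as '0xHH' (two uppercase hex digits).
After byte 1 (0x86): reg=0xC4
After byte 2 (0x77): reg=0x10
After byte 3 (0x5B): reg=0xF6

Answer: 0xF6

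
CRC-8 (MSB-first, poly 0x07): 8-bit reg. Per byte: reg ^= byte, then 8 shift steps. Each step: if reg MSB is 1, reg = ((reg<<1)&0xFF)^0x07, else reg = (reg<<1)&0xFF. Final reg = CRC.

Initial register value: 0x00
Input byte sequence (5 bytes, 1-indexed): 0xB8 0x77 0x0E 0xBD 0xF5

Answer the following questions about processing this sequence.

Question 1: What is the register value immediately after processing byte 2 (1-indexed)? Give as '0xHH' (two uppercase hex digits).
After byte 1 (0xB8): reg=0x21
After byte 2 (0x77): reg=0xA5

Answer: 0xA5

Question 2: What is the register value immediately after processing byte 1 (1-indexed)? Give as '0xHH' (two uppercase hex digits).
After byte 1 (0xB8): reg=0x21

Answer: 0x21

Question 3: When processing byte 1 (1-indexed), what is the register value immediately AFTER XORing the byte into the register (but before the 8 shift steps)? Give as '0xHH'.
Answer: 0xB8

Derivation:
Register before byte 1: 0x00
Byte 1: 0xB8
0x00 XOR 0xB8 = 0xB8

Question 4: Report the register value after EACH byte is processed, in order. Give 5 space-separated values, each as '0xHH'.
0x21 0xA5 0x58 0xB5 0xC7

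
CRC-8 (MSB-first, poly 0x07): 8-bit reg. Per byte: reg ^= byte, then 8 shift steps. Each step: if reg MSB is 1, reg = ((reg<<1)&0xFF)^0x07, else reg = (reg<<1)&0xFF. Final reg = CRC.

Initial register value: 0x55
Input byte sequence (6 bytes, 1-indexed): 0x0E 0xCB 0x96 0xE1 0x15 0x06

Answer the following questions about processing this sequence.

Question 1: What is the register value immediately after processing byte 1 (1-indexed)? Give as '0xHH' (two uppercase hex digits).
Answer: 0x86

Derivation:
After byte 1 (0x0E): reg=0x86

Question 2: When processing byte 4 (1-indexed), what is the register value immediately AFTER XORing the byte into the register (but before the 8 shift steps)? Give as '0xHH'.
Register before byte 4: 0x59
Byte 4: 0xE1
0x59 XOR 0xE1 = 0xB8

Answer: 0xB8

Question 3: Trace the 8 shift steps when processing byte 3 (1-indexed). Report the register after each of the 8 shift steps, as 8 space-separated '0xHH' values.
After byte 1 (0x0E): reg=0x86
After byte 2 (0xCB): reg=0xE4
Register before byte 3: 0xE4
After XOR with byte 0x96: 0x72

Answer: 0xE4 0xCF 0x99 0x35 0x6A 0xD4 0xAF 0x59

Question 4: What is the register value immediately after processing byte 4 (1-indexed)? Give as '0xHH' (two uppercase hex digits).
After byte 1 (0x0E): reg=0x86
After byte 2 (0xCB): reg=0xE4
After byte 3 (0x96): reg=0x59
After byte 4 (0xE1): reg=0x21

Answer: 0x21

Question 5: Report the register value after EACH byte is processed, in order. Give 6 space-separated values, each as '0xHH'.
0x86 0xE4 0x59 0x21 0x8C 0xBF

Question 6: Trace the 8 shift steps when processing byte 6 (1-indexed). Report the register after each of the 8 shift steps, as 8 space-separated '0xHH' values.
Answer: 0x13 0x26 0x4C 0x98 0x37 0x6E 0xDC 0xBF

Derivation:
After byte 1 (0x0E): reg=0x86
After byte 2 (0xCB): reg=0xE4
After byte 3 (0x96): reg=0x59
After byte 4 (0xE1): reg=0x21
After byte 5 (0x15): reg=0x8C
Register before byte 6: 0x8C
After XOR with byte 0x06: 0x8A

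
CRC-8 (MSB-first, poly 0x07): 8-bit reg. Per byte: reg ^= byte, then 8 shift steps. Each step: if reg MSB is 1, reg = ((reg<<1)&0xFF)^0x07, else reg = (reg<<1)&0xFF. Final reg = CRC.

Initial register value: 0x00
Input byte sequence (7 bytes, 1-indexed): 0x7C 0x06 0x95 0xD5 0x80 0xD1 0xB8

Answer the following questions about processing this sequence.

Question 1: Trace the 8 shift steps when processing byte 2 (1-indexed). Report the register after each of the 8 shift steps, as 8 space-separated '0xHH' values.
After byte 1 (0x7C): reg=0x73
Register before byte 2: 0x73
After XOR with byte 0x06: 0x75

Answer: 0xEA 0xD3 0xA1 0x45 0x8A 0x13 0x26 0x4C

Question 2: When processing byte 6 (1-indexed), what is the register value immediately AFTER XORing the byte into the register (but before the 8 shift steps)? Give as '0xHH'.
Register before byte 6: 0x67
Byte 6: 0xD1
0x67 XOR 0xD1 = 0xB6

Answer: 0xB6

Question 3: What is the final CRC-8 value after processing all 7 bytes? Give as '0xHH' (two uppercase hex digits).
After byte 1 (0x7C): reg=0x73
After byte 2 (0x06): reg=0x4C
After byte 3 (0x95): reg=0x01
After byte 4 (0xD5): reg=0x22
After byte 5 (0x80): reg=0x67
After byte 6 (0xD1): reg=0x0B
After byte 7 (0xB8): reg=0x10

Answer: 0x10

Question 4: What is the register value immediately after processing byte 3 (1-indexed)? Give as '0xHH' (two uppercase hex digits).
Answer: 0x01

Derivation:
After byte 1 (0x7C): reg=0x73
After byte 2 (0x06): reg=0x4C
After byte 3 (0x95): reg=0x01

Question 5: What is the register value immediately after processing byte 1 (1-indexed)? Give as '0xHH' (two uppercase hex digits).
Answer: 0x73

Derivation:
After byte 1 (0x7C): reg=0x73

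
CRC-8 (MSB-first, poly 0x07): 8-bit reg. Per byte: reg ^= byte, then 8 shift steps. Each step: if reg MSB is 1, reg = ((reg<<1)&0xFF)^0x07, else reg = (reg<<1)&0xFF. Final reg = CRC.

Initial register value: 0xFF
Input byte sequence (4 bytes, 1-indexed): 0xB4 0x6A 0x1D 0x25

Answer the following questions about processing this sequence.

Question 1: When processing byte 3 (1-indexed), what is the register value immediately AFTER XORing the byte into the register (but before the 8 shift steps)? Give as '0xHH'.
Answer: 0xC0

Derivation:
Register before byte 3: 0xDD
Byte 3: 0x1D
0xDD XOR 0x1D = 0xC0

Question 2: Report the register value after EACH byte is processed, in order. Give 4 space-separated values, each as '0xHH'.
0xF6 0xDD 0x4E 0x16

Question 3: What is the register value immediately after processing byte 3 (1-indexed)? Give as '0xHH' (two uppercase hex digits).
After byte 1 (0xB4): reg=0xF6
After byte 2 (0x6A): reg=0xDD
After byte 3 (0x1D): reg=0x4E

Answer: 0x4E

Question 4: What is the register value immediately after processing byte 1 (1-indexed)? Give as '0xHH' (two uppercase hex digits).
After byte 1 (0xB4): reg=0xF6

Answer: 0xF6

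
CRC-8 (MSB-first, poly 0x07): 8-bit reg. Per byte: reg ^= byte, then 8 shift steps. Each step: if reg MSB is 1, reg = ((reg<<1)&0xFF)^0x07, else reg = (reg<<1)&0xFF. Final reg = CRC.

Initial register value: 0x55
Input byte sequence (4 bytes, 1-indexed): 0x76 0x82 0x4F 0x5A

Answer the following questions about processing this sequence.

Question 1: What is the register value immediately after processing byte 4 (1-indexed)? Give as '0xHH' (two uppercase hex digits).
After byte 1 (0x76): reg=0xE9
After byte 2 (0x82): reg=0x16
After byte 3 (0x4F): reg=0x88
After byte 4 (0x5A): reg=0x30

Answer: 0x30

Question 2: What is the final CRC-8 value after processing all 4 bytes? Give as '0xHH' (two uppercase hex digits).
After byte 1 (0x76): reg=0xE9
After byte 2 (0x82): reg=0x16
After byte 3 (0x4F): reg=0x88
After byte 4 (0x5A): reg=0x30

Answer: 0x30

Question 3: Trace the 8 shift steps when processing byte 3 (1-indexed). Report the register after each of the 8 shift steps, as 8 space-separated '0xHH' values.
After byte 1 (0x76): reg=0xE9
After byte 2 (0x82): reg=0x16
Register before byte 3: 0x16
After XOR with byte 0x4F: 0x59

Answer: 0xB2 0x63 0xC6 0x8B 0x11 0x22 0x44 0x88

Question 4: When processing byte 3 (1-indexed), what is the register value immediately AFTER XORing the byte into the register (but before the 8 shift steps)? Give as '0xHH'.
Register before byte 3: 0x16
Byte 3: 0x4F
0x16 XOR 0x4F = 0x59

Answer: 0x59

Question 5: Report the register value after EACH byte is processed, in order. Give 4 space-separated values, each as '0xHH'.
0xE9 0x16 0x88 0x30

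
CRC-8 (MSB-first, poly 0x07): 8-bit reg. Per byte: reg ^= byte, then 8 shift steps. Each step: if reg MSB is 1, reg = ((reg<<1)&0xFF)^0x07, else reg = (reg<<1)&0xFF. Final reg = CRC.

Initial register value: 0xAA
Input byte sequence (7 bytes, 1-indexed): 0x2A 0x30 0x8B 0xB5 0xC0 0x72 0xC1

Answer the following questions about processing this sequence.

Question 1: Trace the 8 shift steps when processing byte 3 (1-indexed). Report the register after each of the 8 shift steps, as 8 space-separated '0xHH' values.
Answer: 0x5D 0xBA 0x73 0xE6 0xCB 0x91 0x25 0x4A

Derivation:
After byte 1 (0x2A): reg=0x89
After byte 2 (0x30): reg=0x26
Register before byte 3: 0x26
After XOR with byte 0x8B: 0xAD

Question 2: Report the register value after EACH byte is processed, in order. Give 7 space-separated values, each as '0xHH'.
0x89 0x26 0x4A 0xF3 0x99 0x9F 0x9D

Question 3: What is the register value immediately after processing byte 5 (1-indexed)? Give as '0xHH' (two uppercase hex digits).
After byte 1 (0x2A): reg=0x89
After byte 2 (0x30): reg=0x26
After byte 3 (0x8B): reg=0x4A
After byte 4 (0xB5): reg=0xF3
After byte 5 (0xC0): reg=0x99

Answer: 0x99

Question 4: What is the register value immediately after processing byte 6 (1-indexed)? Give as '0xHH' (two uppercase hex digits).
Answer: 0x9F

Derivation:
After byte 1 (0x2A): reg=0x89
After byte 2 (0x30): reg=0x26
After byte 3 (0x8B): reg=0x4A
After byte 4 (0xB5): reg=0xF3
After byte 5 (0xC0): reg=0x99
After byte 6 (0x72): reg=0x9F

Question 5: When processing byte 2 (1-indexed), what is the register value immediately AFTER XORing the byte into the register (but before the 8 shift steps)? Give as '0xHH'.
Answer: 0xB9

Derivation:
Register before byte 2: 0x89
Byte 2: 0x30
0x89 XOR 0x30 = 0xB9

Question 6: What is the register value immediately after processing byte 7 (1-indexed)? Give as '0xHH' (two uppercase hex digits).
After byte 1 (0x2A): reg=0x89
After byte 2 (0x30): reg=0x26
After byte 3 (0x8B): reg=0x4A
After byte 4 (0xB5): reg=0xF3
After byte 5 (0xC0): reg=0x99
After byte 6 (0x72): reg=0x9F
After byte 7 (0xC1): reg=0x9D

Answer: 0x9D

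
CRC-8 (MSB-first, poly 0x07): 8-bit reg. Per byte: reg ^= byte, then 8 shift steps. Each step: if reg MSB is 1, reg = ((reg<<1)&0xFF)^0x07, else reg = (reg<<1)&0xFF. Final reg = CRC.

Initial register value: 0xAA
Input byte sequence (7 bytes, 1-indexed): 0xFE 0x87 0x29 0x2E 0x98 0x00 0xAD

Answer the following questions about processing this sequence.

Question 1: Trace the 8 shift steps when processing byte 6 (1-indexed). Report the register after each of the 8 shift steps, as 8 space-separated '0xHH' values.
After byte 1 (0xFE): reg=0xAB
After byte 2 (0x87): reg=0xC4
After byte 3 (0x29): reg=0x8D
After byte 4 (0x2E): reg=0x60
After byte 5 (0x98): reg=0xE6
Register before byte 6: 0xE6
After XOR with byte 0x00: 0xE6

Answer: 0xCB 0x91 0x25 0x4A 0x94 0x2F 0x5E 0xBC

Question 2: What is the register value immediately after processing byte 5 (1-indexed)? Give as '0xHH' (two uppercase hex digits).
Answer: 0xE6

Derivation:
After byte 1 (0xFE): reg=0xAB
After byte 2 (0x87): reg=0xC4
After byte 3 (0x29): reg=0x8D
After byte 4 (0x2E): reg=0x60
After byte 5 (0x98): reg=0xE6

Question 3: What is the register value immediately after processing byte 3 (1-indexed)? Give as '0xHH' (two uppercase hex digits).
After byte 1 (0xFE): reg=0xAB
After byte 2 (0x87): reg=0xC4
After byte 3 (0x29): reg=0x8D

Answer: 0x8D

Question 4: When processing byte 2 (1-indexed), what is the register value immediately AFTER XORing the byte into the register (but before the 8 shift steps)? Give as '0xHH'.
Answer: 0x2C

Derivation:
Register before byte 2: 0xAB
Byte 2: 0x87
0xAB XOR 0x87 = 0x2C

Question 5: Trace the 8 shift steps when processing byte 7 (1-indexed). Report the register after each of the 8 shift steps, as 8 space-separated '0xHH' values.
Answer: 0x22 0x44 0x88 0x17 0x2E 0x5C 0xB8 0x77

Derivation:
After byte 1 (0xFE): reg=0xAB
After byte 2 (0x87): reg=0xC4
After byte 3 (0x29): reg=0x8D
After byte 4 (0x2E): reg=0x60
After byte 5 (0x98): reg=0xE6
After byte 6 (0x00): reg=0xBC
Register before byte 7: 0xBC
After XOR with byte 0xAD: 0x11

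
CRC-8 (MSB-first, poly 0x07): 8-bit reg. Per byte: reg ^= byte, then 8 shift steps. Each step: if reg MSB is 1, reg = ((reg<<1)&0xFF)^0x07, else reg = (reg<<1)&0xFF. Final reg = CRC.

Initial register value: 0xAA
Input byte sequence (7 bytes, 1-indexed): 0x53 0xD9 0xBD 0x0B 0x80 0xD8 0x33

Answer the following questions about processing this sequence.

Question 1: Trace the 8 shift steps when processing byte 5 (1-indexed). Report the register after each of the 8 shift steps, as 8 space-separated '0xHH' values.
After byte 1 (0x53): reg=0xE1
After byte 2 (0xD9): reg=0xA8
After byte 3 (0xBD): reg=0x6B
After byte 4 (0x0B): reg=0x27
Register before byte 5: 0x27
After XOR with byte 0x80: 0xA7

Answer: 0x49 0x92 0x23 0x46 0x8C 0x1F 0x3E 0x7C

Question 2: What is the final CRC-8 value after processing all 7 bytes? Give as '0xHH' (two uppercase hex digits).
After byte 1 (0x53): reg=0xE1
After byte 2 (0xD9): reg=0xA8
After byte 3 (0xBD): reg=0x6B
After byte 4 (0x0B): reg=0x27
After byte 5 (0x80): reg=0x7C
After byte 6 (0xD8): reg=0x75
After byte 7 (0x33): reg=0xD5

Answer: 0xD5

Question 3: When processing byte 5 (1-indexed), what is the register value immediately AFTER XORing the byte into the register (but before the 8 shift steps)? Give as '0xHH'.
Answer: 0xA7

Derivation:
Register before byte 5: 0x27
Byte 5: 0x80
0x27 XOR 0x80 = 0xA7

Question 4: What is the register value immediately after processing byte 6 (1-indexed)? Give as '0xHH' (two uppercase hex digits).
After byte 1 (0x53): reg=0xE1
After byte 2 (0xD9): reg=0xA8
After byte 3 (0xBD): reg=0x6B
After byte 4 (0x0B): reg=0x27
After byte 5 (0x80): reg=0x7C
After byte 6 (0xD8): reg=0x75

Answer: 0x75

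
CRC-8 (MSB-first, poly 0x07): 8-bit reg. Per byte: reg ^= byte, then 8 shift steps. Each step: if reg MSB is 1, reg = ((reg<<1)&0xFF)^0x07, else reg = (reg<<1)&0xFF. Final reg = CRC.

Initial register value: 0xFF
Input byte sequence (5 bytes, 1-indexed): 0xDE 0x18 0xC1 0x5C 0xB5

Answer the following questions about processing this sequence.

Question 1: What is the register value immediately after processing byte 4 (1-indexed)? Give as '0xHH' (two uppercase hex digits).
After byte 1 (0xDE): reg=0xE7
After byte 2 (0x18): reg=0xF3
After byte 3 (0xC1): reg=0x9E
After byte 4 (0x5C): reg=0x40

Answer: 0x40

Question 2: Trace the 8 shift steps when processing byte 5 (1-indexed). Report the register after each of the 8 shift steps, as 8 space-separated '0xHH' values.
After byte 1 (0xDE): reg=0xE7
After byte 2 (0x18): reg=0xF3
After byte 3 (0xC1): reg=0x9E
After byte 4 (0x5C): reg=0x40
Register before byte 5: 0x40
After XOR with byte 0xB5: 0xF5

Answer: 0xED 0xDD 0xBD 0x7D 0xFA 0xF3 0xE1 0xC5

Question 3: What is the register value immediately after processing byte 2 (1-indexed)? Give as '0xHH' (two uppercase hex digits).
After byte 1 (0xDE): reg=0xE7
After byte 2 (0x18): reg=0xF3

Answer: 0xF3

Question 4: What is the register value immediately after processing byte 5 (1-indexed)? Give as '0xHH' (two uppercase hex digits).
Answer: 0xC5

Derivation:
After byte 1 (0xDE): reg=0xE7
After byte 2 (0x18): reg=0xF3
After byte 3 (0xC1): reg=0x9E
After byte 4 (0x5C): reg=0x40
After byte 5 (0xB5): reg=0xC5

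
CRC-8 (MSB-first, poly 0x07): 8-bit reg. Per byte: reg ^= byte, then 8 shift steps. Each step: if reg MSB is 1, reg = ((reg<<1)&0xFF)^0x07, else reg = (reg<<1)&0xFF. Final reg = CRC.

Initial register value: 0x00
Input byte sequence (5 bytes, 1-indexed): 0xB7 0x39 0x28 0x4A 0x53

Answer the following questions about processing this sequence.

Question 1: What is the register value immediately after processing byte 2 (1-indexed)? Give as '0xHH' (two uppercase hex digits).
Answer: 0x8B

Derivation:
After byte 1 (0xB7): reg=0x0C
After byte 2 (0x39): reg=0x8B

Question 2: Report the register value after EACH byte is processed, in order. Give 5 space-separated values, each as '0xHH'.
0x0C 0x8B 0x60 0xD6 0x92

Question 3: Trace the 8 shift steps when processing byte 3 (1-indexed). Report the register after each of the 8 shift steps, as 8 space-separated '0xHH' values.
Answer: 0x41 0x82 0x03 0x06 0x0C 0x18 0x30 0x60

Derivation:
After byte 1 (0xB7): reg=0x0C
After byte 2 (0x39): reg=0x8B
Register before byte 3: 0x8B
After XOR with byte 0x28: 0xA3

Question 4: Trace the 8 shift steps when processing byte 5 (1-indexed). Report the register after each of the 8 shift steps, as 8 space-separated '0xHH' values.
After byte 1 (0xB7): reg=0x0C
After byte 2 (0x39): reg=0x8B
After byte 3 (0x28): reg=0x60
After byte 4 (0x4A): reg=0xD6
Register before byte 5: 0xD6
After XOR with byte 0x53: 0x85

Answer: 0x0D 0x1A 0x34 0x68 0xD0 0xA7 0x49 0x92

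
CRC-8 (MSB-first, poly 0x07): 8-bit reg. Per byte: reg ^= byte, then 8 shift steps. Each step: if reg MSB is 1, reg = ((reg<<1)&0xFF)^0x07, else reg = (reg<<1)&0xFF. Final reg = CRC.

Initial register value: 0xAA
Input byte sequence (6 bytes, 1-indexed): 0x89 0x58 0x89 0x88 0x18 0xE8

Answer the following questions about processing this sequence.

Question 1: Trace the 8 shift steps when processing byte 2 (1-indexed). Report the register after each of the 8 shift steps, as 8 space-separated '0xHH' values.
After byte 1 (0x89): reg=0xE9
Register before byte 2: 0xE9
After XOR with byte 0x58: 0xB1

Answer: 0x65 0xCA 0x93 0x21 0x42 0x84 0x0F 0x1E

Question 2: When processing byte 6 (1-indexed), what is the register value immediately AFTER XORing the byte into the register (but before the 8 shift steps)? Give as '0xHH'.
Register before byte 6: 0xE9
Byte 6: 0xE8
0xE9 XOR 0xE8 = 0x01

Answer: 0x01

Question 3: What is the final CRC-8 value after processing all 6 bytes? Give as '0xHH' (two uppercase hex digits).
After byte 1 (0x89): reg=0xE9
After byte 2 (0x58): reg=0x1E
After byte 3 (0x89): reg=0xEC
After byte 4 (0x88): reg=0x3B
After byte 5 (0x18): reg=0xE9
After byte 6 (0xE8): reg=0x07

Answer: 0x07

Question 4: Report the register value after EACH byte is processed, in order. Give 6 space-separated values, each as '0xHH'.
0xE9 0x1E 0xEC 0x3B 0xE9 0x07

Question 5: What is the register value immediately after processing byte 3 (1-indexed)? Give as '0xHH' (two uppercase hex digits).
Answer: 0xEC

Derivation:
After byte 1 (0x89): reg=0xE9
After byte 2 (0x58): reg=0x1E
After byte 3 (0x89): reg=0xEC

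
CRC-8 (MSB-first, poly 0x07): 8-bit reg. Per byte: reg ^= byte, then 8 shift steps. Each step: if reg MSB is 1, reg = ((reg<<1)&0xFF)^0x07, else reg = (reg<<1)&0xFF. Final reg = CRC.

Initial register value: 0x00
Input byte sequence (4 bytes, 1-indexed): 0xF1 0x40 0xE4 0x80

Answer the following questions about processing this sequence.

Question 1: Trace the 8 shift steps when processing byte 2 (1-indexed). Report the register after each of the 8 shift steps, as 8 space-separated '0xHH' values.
After byte 1 (0xF1): reg=0xD9
Register before byte 2: 0xD9
After XOR with byte 0x40: 0x99

Answer: 0x35 0x6A 0xD4 0xAF 0x59 0xB2 0x63 0xC6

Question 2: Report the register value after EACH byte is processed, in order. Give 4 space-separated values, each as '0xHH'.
0xD9 0xC6 0xEE 0x0D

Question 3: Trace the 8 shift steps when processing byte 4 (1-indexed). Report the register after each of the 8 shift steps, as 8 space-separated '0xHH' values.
Answer: 0xDC 0xBF 0x79 0xF2 0xE3 0xC1 0x85 0x0D

Derivation:
After byte 1 (0xF1): reg=0xD9
After byte 2 (0x40): reg=0xC6
After byte 3 (0xE4): reg=0xEE
Register before byte 4: 0xEE
After XOR with byte 0x80: 0x6E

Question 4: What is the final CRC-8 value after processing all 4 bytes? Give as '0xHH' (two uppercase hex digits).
After byte 1 (0xF1): reg=0xD9
After byte 2 (0x40): reg=0xC6
After byte 3 (0xE4): reg=0xEE
After byte 4 (0x80): reg=0x0D

Answer: 0x0D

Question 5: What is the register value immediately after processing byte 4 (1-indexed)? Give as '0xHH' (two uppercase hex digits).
After byte 1 (0xF1): reg=0xD9
After byte 2 (0x40): reg=0xC6
After byte 3 (0xE4): reg=0xEE
After byte 4 (0x80): reg=0x0D

Answer: 0x0D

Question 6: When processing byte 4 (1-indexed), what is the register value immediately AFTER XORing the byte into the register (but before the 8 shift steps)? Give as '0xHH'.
Register before byte 4: 0xEE
Byte 4: 0x80
0xEE XOR 0x80 = 0x6E

Answer: 0x6E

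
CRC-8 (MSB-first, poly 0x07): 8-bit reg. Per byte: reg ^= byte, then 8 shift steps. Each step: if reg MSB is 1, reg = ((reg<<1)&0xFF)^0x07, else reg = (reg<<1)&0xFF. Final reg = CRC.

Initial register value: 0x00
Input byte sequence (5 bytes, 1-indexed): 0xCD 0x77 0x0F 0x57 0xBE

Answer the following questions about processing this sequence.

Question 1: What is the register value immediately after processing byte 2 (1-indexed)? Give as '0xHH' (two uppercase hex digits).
After byte 1 (0xCD): reg=0x6D
After byte 2 (0x77): reg=0x46

Answer: 0x46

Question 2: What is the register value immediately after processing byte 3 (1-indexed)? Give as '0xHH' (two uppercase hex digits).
Answer: 0xF8

Derivation:
After byte 1 (0xCD): reg=0x6D
After byte 2 (0x77): reg=0x46
After byte 3 (0x0F): reg=0xF8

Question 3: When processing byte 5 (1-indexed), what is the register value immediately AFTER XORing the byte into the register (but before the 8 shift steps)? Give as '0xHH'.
Register before byte 5: 0x44
Byte 5: 0xBE
0x44 XOR 0xBE = 0xFA

Answer: 0xFA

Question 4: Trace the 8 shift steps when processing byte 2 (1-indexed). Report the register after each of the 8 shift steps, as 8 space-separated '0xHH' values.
Answer: 0x34 0x68 0xD0 0xA7 0x49 0x92 0x23 0x46

Derivation:
After byte 1 (0xCD): reg=0x6D
Register before byte 2: 0x6D
After XOR with byte 0x77: 0x1A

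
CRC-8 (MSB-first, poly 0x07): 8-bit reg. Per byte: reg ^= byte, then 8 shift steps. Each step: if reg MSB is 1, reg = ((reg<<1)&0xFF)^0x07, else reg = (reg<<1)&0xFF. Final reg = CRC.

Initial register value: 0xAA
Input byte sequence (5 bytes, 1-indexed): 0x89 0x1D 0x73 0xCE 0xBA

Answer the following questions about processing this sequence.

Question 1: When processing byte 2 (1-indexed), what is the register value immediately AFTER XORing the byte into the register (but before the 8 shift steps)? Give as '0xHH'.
Answer: 0xF4

Derivation:
Register before byte 2: 0xE9
Byte 2: 0x1D
0xE9 XOR 0x1D = 0xF4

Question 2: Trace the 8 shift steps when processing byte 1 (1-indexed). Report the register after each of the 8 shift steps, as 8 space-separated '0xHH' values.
Answer: 0x46 0x8C 0x1F 0x3E 0x7C 0xF8 0xF7 0xE9

Derivation:
Register before byte 1: 0xAA
After XOR with byte 0x89: 0x23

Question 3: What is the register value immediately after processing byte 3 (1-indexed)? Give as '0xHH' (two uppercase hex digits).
Answer: 0x1E

Derivation:
After byte 1 (0x89): reg=0xE9
After byte 2 (0x1D): reg=0xC2
After byte 3 (0x73): reg=0x1E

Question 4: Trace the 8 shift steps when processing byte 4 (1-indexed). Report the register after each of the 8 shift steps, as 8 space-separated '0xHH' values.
Answer: 0xA7 0x49 0x92 0x23 0x46 0x8C 0x1F 0x3E

Derivation:
After byte 1 (0x89): reg=0xE9
After byte 2 (0x1D): reg=0xC2
After byte 3 (0x73): reg=0x1E
Register before byte 4: 0x1E
After XOR with byte 0xCE: 0xD0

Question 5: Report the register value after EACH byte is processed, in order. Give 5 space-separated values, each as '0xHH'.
0xE9 0xC2 0x1E 0x3E 0x95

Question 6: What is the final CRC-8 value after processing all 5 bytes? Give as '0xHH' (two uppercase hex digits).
After byte 1 (0x89): reg=0xE9
After byte 2 (0x1D): reg=0xC2
After byte 3 (0x73): reg=0x1E
After byte 4 (0xCE): reg=0x3E
After byte 5 (0xBA): reg=0x95

Answer: 0x95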